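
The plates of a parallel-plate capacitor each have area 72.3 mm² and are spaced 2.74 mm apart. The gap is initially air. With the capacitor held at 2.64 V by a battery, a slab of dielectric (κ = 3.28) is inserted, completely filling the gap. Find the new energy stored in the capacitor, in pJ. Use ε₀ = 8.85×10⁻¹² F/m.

A = 72.3 mm² = 7.23×10⁻⁵ m².
Initially C₁ = ε₀A/d = 8.85×10⁻¹² × 7.23×10⁻⁵ / 2.74×10⁻³ = 2.34×10⁻¹³ F.
U₁ = 8.14×10⁻¹³ J.
Battery connected ⇒ V is held fixed. C₂ = 3.28 C₁ and U = ½CV², so U₂/U₁ = C₂/C₁ = 3.28.
U₂ = 3.28 × 8.14×10⁻¹³ = 2.67×10⁻¹² J.

2.67 pJ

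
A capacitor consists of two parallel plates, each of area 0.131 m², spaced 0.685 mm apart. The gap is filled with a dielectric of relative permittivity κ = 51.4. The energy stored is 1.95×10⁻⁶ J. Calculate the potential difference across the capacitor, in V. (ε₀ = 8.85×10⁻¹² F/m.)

V ≈ 6.70 V

C = κε₀A/d = 51.4 × 8.85×10⁻¹² × 0.131 / 6.85×10⁻⁴ = 8.70×10⁻⁸ F.
V = √(2U/C) = √(2 × 1.95×10⁻⁶ / 8.70×10⁻⁸) = 6.70 V.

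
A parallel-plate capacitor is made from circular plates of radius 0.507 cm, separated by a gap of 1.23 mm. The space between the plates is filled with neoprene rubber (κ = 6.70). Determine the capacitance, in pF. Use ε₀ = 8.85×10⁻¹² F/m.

A = π(0.507 cm)² = 8.08×10⁻⁵ m².
C = κε₀A/d = 6.70 × 8.85×10⁻¹² × 8.08×10⁻⁵ / 1.23×10⁻³ = 3.89×10⁻¹² F.

C ≈ 3.89 pF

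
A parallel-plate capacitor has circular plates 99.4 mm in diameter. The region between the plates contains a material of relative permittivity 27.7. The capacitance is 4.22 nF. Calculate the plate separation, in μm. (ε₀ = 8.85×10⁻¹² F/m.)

d ≈ 451 μm

A = π(99.4/2 mm)² = 7.76×10⁻³ m².
d = κε₀A/C = 27.7 × 8.85×10⁻¹² × 7.76×10⁻³ / 4.22×10⁻⁹ = 4.51×10⁻⁴ m.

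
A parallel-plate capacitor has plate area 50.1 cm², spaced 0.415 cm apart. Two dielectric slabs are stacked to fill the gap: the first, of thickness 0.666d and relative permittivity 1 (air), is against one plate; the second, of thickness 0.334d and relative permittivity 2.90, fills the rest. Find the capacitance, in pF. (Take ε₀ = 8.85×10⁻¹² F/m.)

A = 50.1 cm² = 5.01×10⁻³ m².
Stacked slabs ⇒ two capacitors in series, each with the full plate area.
C₁ = κ₁ε₀A/d₁ = 1.00 × 8.85×10⁻¹² × 5.01×10⁻³ / 2.76×10⁻³ = 1.60×10⁻¹¹ F.
C₂ = κ₂ε₀A/d₂ = 2.90 × 8.85×10⁻¹² × 5.01×10⁻³ / 1.39×10⁻³ = 9.28×10⁻¹¹ F.
C = (1/C₁ + 1/C₂)⁻¹ = 1.37×10⁻¹¹ F.

13.7 pF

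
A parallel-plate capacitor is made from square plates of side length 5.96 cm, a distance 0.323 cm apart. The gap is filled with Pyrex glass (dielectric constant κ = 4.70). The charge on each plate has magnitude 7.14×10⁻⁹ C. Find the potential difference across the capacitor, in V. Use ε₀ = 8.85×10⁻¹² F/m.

156 V

A = (5.96 cm)² = 3.55×10⁻³ m².
C = κε₀A/d = 4.70 × 8.85×10⁻¹² × 3.55×10⁻³ / 3.23×10⁻³ = 4.57×10⁻¹¹ F.
V = Q/C = 7.14×10⁻⁹ / 4.57×10⁻¹¹ = 1.56×10² V.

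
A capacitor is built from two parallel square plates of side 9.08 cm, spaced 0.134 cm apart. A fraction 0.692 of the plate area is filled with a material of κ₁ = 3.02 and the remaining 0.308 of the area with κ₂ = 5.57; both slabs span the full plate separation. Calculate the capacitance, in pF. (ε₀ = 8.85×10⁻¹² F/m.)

207 pF

A = (9.08 cm)² = 8.24×10⁻³ m².
Side-by-side slabs ⇒ two capacitors in parallel, each spanning the full gap.
C₁ = κ₁ε₀A₁/d = 3.02 × 8.85×10⁻¹² × 5.71×10⁻³ / 1.34×10⁻³ = 1.14×10⁻¹⁰ F.
C₂ = κ₂ε₀A₂/d = 5.57 × 8.85×10⁻¹² × 2.54×10⁻³ / 1.34×10⁻³ = 9.34×10⁻¹¹ F.
C = C₁ + C₂ = 2.07×10⁻¹⁰ F.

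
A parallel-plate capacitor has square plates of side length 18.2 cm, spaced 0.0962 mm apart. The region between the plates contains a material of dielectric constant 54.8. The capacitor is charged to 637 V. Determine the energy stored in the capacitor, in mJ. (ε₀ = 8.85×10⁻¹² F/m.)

33.9 mJ

A = (18.2 cm)² = 3.31×10⁻² m².
C = κε₀A/d = 54.8 × 8.85×10⁻¹² × 3.31×10⁻² / 9.62×10⁻⁵ = 1.67×10⁻⁷ F.
U = ½CV² = ½ × 1.67×10⁻⁷ × (637)² = 3.39×10⁻² J.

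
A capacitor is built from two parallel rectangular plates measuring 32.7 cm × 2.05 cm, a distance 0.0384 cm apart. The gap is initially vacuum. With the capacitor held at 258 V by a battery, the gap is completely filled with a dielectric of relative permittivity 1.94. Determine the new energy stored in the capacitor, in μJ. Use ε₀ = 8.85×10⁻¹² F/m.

A = 32.7 × 2.05 cm² = 6.70×10⁻³ m².
Initially C₁ = ε₀A/d = 8.85×10⁻¹² × 6.70×10⁻³ / 3.84×10⁻⁴ = 1.54×10⁻¹⁰ F.
U₁ = 5.14×10⁻⁶ J.
Battery connected ⇒ V is held fixed. C₂ = 1.94 C₁ and U = ½CV², so U₂/U₁ = C₂/C₁ = 1.94.
U₂ = 1.94 × 5.14×10⁻⁶ = 9.98×10⁻⁶ J.

U ≈ 9.98 μJ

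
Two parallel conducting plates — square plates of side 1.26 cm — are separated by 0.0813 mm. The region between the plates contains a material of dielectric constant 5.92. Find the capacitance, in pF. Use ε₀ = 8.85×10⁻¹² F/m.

C ≈ 102 pF

A = (1.26 cm)² = 1.59×10⁻⁴ m².
C = κε₀A/d = 5.92 × 8.85×10⁻¹² × 1.59×10⁻⁴ / 8.13×10⁻⁵ = 1.02×10⁻¹⁰ F.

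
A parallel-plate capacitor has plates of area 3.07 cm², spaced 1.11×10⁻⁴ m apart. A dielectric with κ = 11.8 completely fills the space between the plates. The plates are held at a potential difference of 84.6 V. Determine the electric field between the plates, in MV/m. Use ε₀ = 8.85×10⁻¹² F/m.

E = V/d = 84.6 / 1.11×10⁻⁴ = 7.62×10⁵ V/m.

0.762 MV/m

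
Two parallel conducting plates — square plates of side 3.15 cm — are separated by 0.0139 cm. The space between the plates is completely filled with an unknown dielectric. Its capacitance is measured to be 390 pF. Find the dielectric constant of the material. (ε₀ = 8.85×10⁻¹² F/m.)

A = (3.15 cm)² = 9.92×10⁻⁴ m².
κ = Cd/(ε₀A) = 3.90×10⁻¹⁰ × 1.39×10⁻⁴ / (8.85×10⁻¹² × 9.92×10⁻⁴) = 6.17.

6.17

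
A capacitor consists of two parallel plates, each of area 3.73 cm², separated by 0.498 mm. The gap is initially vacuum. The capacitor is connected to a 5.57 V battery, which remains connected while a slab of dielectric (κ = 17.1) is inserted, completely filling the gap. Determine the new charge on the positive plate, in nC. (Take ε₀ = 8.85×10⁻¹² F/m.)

0.631 nC

A = 3.73 cm² = 3.73×10⁻⁴ m².
Initially C₁ = ε₀A/d = 8.85×10⁻¹² × 3.73×10⁻⁴ / 4.98×10⁻⁴ = 6.63×10⁻¹² F.
Q₁ = 3.69×10⁻¹¹ C.
Battery connected ⇒ V is held fixed. C₂ = 17.1 C₁ and Q = CV, so Q₂/Q₁ = C₂/C₁ = 17.1.
Q₂ = 17.1 × 3.69×10⁻¹¹ = 6.31×10⁻¹⁰ C.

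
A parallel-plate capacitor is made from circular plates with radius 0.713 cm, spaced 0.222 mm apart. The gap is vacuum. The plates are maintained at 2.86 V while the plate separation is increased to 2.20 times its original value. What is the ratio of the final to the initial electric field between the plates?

Battery connected ⇒ V is held fixed.
E = V/d, so E₂/E₁ = d₁/d₂ = 0.455.

E₂/E₁ ≈ 0.455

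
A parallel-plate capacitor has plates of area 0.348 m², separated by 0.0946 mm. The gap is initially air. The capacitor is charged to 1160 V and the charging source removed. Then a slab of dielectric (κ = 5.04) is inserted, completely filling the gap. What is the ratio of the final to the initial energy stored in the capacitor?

U₂/U₁ ≈ 0.198

Isolated ⇒ Q is held fixed.
C₂ = 5.04 C₁ and U = Q²/(2C), so U₂/U₁ = C₁/C₂ = 0.198.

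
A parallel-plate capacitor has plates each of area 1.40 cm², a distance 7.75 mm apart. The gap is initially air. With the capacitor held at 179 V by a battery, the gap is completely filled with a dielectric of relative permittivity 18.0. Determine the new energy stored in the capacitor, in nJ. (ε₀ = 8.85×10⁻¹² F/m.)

U ≈ 46.1 nJ

A = 1.40 cm² = 1.40×10⁻⁴ m².
Initially C₁ = ε₀A/d = 8.85×10⁻¹² × 1.40×10⁻⁴ / 7.75×10⁻³ = 1.60×10⁻¹³ F.
U₁ = 2.56×10⁻⁹ J.
Battery connected ⇒ V is held fixed. C₂ = 18.0 C₁ and U = ½CV², so U₂/U₁ = C₂/C₁ = 18.0.
U₂ = 18.0 × 2.56×10⁻⁹ = 4.61×10⁻⁸ J.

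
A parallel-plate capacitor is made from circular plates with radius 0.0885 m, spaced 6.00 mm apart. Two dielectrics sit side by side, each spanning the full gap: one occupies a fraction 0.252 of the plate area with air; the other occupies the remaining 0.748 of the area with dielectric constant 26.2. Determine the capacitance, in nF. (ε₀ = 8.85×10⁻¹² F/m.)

C ≈ 0.720 nF

A = π(0.0885 m)² = 2.46×10⁻² m².
Side-by-side slabs ⇒ two capacitors in parallel, each spanning the full gap.
C₁ = κ₁ε₀A₁/d = 1.00 × 8.85×10⁻¹² × 6.20×10⁻³ / 6.00×10⁻³ = 9.15×10⁻¹² F.
C₂ = κ₂ε₀A₂/d = 26.2 × 8.85×10⁻¹² × 1.84×10⁻² / 6.00×10⁻³ = 7.11×10⁻¹⁰ F.
C = C₁ + C₂ = 7.20×10⁻¹⁰ F.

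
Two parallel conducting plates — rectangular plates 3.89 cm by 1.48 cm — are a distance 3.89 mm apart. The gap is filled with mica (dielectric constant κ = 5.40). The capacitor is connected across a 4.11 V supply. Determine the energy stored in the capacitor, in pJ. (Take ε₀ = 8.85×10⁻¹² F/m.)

A = 3.89 × 1.48 cm² = 5.76×10⁻⁴ m².
C = κε₀A/d = 5.40 × 8.85×10⁻¹² × 5.76×10⁻⁴ / 3.89×10⁻³ = 7.07×10⁻¹² F.
U = ½CV² = ½ × 7.07×10⁻¹² × (4.11)² = 5.97×10⁻¹¹ J.

U ≈ 59.7 pJ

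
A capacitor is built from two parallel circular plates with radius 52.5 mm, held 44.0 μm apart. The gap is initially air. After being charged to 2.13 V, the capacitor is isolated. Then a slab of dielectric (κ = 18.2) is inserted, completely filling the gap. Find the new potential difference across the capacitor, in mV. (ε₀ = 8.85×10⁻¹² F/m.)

A = π(52.5 mm)² = 8.66×10⁻³ m².
Initially C₁ = ε₀A/d = 8.85×10⁻¹² × 8.66×10⁻³ / 4.40×10⁻⁵ = 1.74×10⁻⁹ F.
V₁ = 2.13 V.
Isolated ⇒ Q is held fixed. C₂ = 18.2 C₁ and V = Q/C, so V₂/V₁ = C₁/C₂ = 0.0549.
V₂ = 0.0549 × 2.13 = 0.117 V.

V ≈ 117 mV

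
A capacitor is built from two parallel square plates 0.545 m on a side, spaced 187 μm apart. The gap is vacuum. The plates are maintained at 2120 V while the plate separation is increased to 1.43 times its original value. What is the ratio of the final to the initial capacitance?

C = ε₀A/d scales as 1/d, so C₂/C₁ = d₁/d₂ = 1/1.43 = 0.699.

C₂/C₁ ≈ 0.699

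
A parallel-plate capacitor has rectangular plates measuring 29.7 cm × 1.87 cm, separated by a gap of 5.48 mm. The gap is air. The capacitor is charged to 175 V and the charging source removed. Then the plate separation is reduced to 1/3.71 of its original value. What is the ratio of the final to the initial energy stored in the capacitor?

U₂/U₁ ≈ 0.270

Isolated ⇒ Q is held fixed.
C₂ = 3.71 C₁ and U = Q²/(2C), so U₂/U₁ = C₁/C₂ = 0.270.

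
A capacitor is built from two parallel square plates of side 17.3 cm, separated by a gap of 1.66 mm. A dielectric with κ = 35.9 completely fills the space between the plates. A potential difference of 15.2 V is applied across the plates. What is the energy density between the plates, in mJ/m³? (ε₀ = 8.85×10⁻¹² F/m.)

u ≈ 13.3 mJ/m³

E = V/d = 15.2 / 1.66×10⁻³ = 9.16×10³ V/m.
u = ½κε₀E² = ½ × 35.9 × 8.85×10⁻¹² × (9.16×10³)² = 1.33×10⁻² J/m³.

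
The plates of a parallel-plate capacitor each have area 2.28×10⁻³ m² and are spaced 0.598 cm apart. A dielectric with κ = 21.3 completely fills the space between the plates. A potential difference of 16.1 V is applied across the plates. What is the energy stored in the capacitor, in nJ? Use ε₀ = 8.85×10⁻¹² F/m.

C = κε₀A/d = 21.3 × 8.85×10⁻¹² × 2.28×10⁻³ / 5.98×10⁻³ = 7.19×10⁻¹¹ F.
U = ½CV² = ½ × 7.19×10⁻¹¹ × (16.1)² = 9.31×10⁻⁹ J.

U ≈ 9.31 nJ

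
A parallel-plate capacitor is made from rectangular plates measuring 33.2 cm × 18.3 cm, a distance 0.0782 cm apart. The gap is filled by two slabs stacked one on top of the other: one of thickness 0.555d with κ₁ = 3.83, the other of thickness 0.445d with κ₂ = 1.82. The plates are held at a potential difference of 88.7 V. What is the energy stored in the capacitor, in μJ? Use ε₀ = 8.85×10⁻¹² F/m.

A = 33.2 × 18.3 cm² = 6.08×10⁻² m².
Stacked slabs ⇒ two capacitors in series, each with the full plate area.
C₁ = κ₁ε₀A/d₁ = 3.83 × 8.85×10⁻¹² × 6.08×10⁻² / 4.34×10⁻⁴ = 4.74×10⁻⁹ F.
C₂ = κ₂ε₀A/d₂ = 1.82 × 8.85×10⁻¹² × 6.08×10⁻² / 3.48×10⁻⁴ = 2.81×10⁻⁹ F.
C = (1/C₁ + 1/C₂)⁻¹ = 1.77×10⁻⁹ F.
U = ½CV² = ½ × 1.77×10⁻⁹ × (88.7)² = 6.95×10⁻⁶ J.

U ≈ 6.95 μJ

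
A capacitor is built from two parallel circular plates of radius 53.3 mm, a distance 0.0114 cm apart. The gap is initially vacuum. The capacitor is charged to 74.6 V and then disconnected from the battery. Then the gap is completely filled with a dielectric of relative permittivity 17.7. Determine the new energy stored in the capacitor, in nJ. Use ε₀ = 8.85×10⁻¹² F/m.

109 nJ

A = π(53.3 mm)² = 8.92×10⁻³ m².
Initially C₁ = ε₀A/d = 8.85×10⁻¹² × 8.92×10⁻³ / 1.14×10⁻⁴ = 6.93×10⁻¹⁰ F.
U₁ = 1.93×10⁻⁶ J.
Isolated ⇒ Q is held fixed. C₂ = 17.7 C₁ and U = Q²/(2C), so U₂/U₁ = C₁/C₂ = 0.0565.
U₂ = 0.0565 × 1.93×10⁻⁶ = 1.09×10⁻⁷ J.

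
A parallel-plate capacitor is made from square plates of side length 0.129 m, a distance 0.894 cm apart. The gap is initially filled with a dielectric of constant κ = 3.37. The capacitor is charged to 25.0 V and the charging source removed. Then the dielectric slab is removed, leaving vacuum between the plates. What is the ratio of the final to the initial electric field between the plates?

3.37

Isolated ⇒ Q is held fixed.
V₂ = Q/C₂ = V₁/0.297; E = V/d, so E₂/E₁ = (V₂/V₁)(d₁/d₂) = 3.37.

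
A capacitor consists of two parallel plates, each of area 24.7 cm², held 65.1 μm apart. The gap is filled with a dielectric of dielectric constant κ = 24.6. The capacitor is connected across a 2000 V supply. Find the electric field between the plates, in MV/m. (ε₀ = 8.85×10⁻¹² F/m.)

30.7 MV/m

E = V/d = 2000 / 6.51×10⁻⁵ = 3.07×10⁷ V/m.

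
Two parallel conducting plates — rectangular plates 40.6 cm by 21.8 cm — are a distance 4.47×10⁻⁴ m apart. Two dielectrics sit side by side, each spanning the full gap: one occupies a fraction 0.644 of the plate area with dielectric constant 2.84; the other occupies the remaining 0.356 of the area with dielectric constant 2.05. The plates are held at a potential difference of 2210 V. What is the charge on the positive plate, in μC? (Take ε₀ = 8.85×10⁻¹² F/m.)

9.91 μC

A = 40.6 × 21.8 cm² = 8.85×10⁻² m².
Side-by-side slabs ⇒ two capacitors in parallel, each spanning the full gap.
C₁ = κ₁ε₀A₁/d = 2.84 × 8.85×10⁻¹² × 5.70×10⁻² / 4.47×10⁻⁴ = 3.20×10⁻⁹ F.
C₂ = κ₂ε₀A₂/d = 2.05 × 8.85×10⁻¹² × 3.15×10⁻² / 4.47×10⁻⁴ = 1.28×10⁻⁹ F.
C = C₁ + C₂ = 4.48×10⁻⁹ F.
Q = CV = 4.48×10⁻⁹ × 2210 = 9.91×10⁻⁶ C.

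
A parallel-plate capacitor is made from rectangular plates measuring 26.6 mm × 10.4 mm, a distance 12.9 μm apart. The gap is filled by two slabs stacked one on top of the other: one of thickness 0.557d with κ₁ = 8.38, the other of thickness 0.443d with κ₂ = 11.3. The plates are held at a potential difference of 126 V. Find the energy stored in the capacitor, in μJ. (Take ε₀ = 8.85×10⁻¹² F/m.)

A = 26.6 × 10.4 mm² = 2.77×10⁻⁴ m².
Stacked slabs ⇒ two capacitors in series, each with the full plate area.
C₁ = κ₁ε₀A/d₁ = 8.38 × 8.85×10⁻¹² × 2.77×10⁻⁴ / 7.19×10⁻⁶ = 2.86×10⁻⁹ F.
C₂ = κ₂ε₀A/d₂ = 11.3 × 8.85×10⁻¹² × 2.77×10⁻⁴ / 5.71×10⁻⁶ = 4.84×10⁻⁹ F.
C = (1/C₁ + 1/C₂)⁻¹ = 1.80×10⁻⁹ F.
U = ½CV² = ½ × 1.80×10⁻⁹ × (126)² = 1.43×10⁻⁵ J.

U ≈ 14.3 μJ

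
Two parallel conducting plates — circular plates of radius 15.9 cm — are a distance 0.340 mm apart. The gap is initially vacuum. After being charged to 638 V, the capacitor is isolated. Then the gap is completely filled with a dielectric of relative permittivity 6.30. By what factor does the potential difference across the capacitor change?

V₂/V₁ ≈ 0.159

Isolated ⇒ Q is held fixed.
C₂ = 6.30 C₁ and V = Q/C, so V₂/V₁ = C₁/C₂ = 0.159.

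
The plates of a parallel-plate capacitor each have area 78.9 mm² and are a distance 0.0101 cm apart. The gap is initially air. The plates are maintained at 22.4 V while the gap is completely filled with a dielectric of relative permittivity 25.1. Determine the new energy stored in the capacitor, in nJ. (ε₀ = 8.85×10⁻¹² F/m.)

U ≈ 43.5 nJ

A = 78.9 mm² = 7.89×10⁻⁵ m².
Initially C₁ = ε₀A/d = 8.85×10⁻¹² × 7.89×10⁻⁵ / 1.01×10⁻⁴ = 6.91×10⁻¹² F.
U₁ = 1.73×10⁻⁹ J.
Battery connected ⇒ V is held fixed. C₂ = 25.1 C₁ and U = ½CV², so U₂/U₁ = C₂/C₁ = 25.1.
U₂ = 25.1 × 1.73×10⁻⁹ = 4.35×10⁻⁸ J.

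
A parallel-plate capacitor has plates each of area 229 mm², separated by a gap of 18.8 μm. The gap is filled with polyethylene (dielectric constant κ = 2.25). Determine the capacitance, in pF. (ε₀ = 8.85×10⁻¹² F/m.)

A = 229 mm² = 2.29×10⁻⁴ m².
C = κε₀A/d = 2.25 × 8.85×10⁻¹² × 2.29×10⁻⁴ / 1.88×10⁻⁵ = 2.43×10⁻¹⁰ F.

C ≈ 243 pF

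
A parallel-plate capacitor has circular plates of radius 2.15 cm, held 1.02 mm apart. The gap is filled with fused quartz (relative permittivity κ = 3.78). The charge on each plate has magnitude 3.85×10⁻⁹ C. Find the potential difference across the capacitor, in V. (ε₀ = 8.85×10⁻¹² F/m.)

V ≈ 80.8 V

A = π(2.15 cm)² = 1.45×10⁻³ m².
C = κε₀A/d = 3.78 × 8.85×10⁻¹² × 1.45×10⁻³ / 1.02×10⁻³ = 4.76×10⁻¹¹ F.
V = Q/C = 3.85×10⁻⁹ / 4.76×10⁻¹¹ = 80.8 V.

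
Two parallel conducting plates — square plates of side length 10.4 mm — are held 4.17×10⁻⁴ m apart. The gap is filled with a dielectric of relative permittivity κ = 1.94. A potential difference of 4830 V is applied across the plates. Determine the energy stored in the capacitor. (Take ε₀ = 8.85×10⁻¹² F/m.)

51.9 μJ

A = (10.4 mm)² = 1.08×10⁻⁴ m².
C = κε₀A/d = 1.94 × 8.85×10⁻¹² × 1.08×10⁻⁴ / 4.17×10⁻⁴ = 4.45×10⁻¹² F.
U = ½CV² = ½ × 4.45×10⁻¹² × (4830)² = 5.19×10⁻⁵ J.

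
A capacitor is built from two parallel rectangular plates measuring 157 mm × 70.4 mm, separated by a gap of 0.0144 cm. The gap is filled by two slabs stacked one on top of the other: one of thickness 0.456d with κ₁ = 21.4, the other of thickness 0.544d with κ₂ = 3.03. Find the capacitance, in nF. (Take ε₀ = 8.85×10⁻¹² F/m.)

A = 157 × 70.4 mm² = 1.11×10⁻² m².
Stacked slabs ⇒ two capacitors in series, each with the full plate area.
C₁ = κ₁ε₀A/d₁ = 21.4 × 8.85×10⁻¹² × 1.11×10⁻² / 6.57×10⁻⁵ = 3.19×10⁻⁸ F.
C₂ = κ₂ε₀A/d₂ = 3.03 × 8.85×10⁻¹² × 1.11×10⁻² / 7.83×10⁻⁵ = 3.78×10⁻⁹ F.
C = (1/C₁ + 1/C₂)⁻¹ = 3.38×10⁻⁹ F.

C ≈ 3.38 nF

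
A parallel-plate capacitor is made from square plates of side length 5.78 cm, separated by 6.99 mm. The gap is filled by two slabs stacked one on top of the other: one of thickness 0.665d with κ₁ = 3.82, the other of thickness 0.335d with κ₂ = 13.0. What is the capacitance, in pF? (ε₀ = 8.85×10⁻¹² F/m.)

21.2 pF

A = (5.78 cm)² = 3.34×10⁻³ m².
Stacked slabs ⇒ two capacitors in series, each with the full plate area.
C₁ = κ₁ε₀A/d₁ = 3.82 × 8.85×10⁻¹² × 3.34×10⁻³ / 4.65×10⁻³ = 2.43×10⁻¹¹ F.
C₂ = κ₂ε₀A/d₂ = 13.0 × 8.85×10⁻¹² × 3.34×10⁻³ / 2.34×10⁻³ = 1.64×10⁻¹⁰ F.
C = (1/C₁ + 1/C₂)⁻¹ = 2.12×10⁻¹¹ F.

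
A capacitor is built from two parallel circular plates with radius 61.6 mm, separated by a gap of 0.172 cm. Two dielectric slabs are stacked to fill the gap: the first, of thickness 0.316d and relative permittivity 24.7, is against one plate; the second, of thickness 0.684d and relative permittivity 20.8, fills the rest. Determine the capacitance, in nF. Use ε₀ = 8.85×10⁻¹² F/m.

C ≈ 1.34 nF

A = π(61.6 mm)² = 1.19×10⁻² m².
Stacked slabs ⇒ two capacitors in series, each with the full plate area.
C₁ = κ₁ε₀A/d₁ = 24.7 × 8.85×10⁻¹² × 1.19×10⁻² / 5.44×10⁻⁴ = 4.79×10⁻⁹ F.
C₂ = κ₂ε₀A/d₂ = 20.8 × 8.85×10⁻¹² × 1.19×10⁻² / 1.18×10⁻³ = 1.87×10⁻⁹ F.
C = (1/C₁ + 1/C₂)⁻¹ = 1.34×10⁻⁹ F.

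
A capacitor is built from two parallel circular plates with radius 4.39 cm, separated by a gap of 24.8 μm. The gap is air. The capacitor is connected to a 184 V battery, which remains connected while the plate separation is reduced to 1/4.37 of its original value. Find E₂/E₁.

Battery connected ⇒ V is held fixed.
E = V/d, so E₂/E₁ = d₁/d₂ = 4.37.

E₂/E₁ ≈ 4.37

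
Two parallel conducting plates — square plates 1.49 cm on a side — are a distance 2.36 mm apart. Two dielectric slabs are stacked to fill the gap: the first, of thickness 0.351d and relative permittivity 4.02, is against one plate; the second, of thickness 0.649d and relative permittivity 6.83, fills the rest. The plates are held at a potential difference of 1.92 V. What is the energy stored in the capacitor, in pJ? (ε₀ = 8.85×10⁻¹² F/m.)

A = (1.49 cm)² = 2.22×10⁻⁴ m².
Stacked slabs ⇒ two capacitors in series, each with the full plate area.
C₁ = κ₁ε₀A/d₁ = 4.02 × 8.85×10⁻¹² × 2.22×10⁻⁴ / 8.28×10⁻⁴ = 9.54×10⁻¹² F.
C₂ = κ₂ε₀A/d₂ = 6.83 × 8.85×10⁻¹² × 2.22×10⁻⁴ / 1.53×10⁻³ = 8.76×10⁻¹² F.
C = (1/C₁ + 1/C₂)⁻¹ = 4.57×10⁻¹² F.
U = ½CV² = ½ × 4.57×10⁻¹² × (1.92)² = 8.42×10⁻¹² J.

8.42 pJ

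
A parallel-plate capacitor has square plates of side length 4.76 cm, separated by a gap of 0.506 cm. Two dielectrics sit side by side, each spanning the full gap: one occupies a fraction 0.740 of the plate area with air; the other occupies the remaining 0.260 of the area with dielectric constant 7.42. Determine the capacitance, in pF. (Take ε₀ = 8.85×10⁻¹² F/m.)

A = (4.76 cm)² = 2.27×10⁻³ m².
Side-by-side slabs ⇒ two capacitors in parallel, each spanning the full gap.
C₁ = κ₁ε₀A₁/d = 1.00 × 8.85×10⁻¹² × 1.68×10⁻³ / 5.06×10⁻³ = 2.93×10⁻¹² F.
C₂ = κ₂ε₀A₂/d = 7.42 × 8.85×10⁻¹² × 5.89×10⁻⁴ / 5.06×10⁻³ = 7.65×10⁻¹² F.
C = C₁ + C₂ = 1.06×10⁻¹¹ F.

C ≈ 10.6 pF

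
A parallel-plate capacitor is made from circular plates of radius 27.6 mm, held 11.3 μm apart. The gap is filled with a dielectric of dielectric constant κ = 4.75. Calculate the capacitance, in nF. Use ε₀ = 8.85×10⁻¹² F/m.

8.90 nF

A = π(27.6 mm)² = 2.39×10⁻³ m².
C = κε₀A/d = 4.75 × 8.85×10⁻¹² × 2.39×10⁻³ / 1.13×10⁻⁵ = 8.90×10⁻⁹ F.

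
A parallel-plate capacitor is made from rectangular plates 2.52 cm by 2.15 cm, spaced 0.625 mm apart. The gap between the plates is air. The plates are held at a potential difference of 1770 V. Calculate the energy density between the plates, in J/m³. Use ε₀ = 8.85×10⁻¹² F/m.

E = V/d = 1770 / 6.25×10⁻⁴ = 2.83×10⁶ V/m.
u = ½ε₀E² = ½ × 8.85×10⁻¹² × (2.83×10⁶)² = 35.5 J/m³.

u ≈ 35.5 J/m³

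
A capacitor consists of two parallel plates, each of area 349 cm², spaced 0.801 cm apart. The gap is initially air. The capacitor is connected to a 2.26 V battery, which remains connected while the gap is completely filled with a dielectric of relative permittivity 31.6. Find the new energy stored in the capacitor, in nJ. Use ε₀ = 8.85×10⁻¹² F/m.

A = 349 cm² = 3.49×10⁻² m².
Initially C₁ = ε₀A/d = 8.85×10⁻¹² × 3.49×10⁻² / 8.01×10⁻³ = 3.86×10⁻¹¹ F.
U₁ = 9.85×10⁻¹¹ J.
Battery connected ⇒ V is held fixed. C₂ = 31.6 C₁ and U = ½CV², so U₂/U₁ = C₂/C₁ = 31.6.
U₂ = 31.6 × 9.85×10⁻¹¹ = 3.11×10⁻⁹ J.

3.11 nJ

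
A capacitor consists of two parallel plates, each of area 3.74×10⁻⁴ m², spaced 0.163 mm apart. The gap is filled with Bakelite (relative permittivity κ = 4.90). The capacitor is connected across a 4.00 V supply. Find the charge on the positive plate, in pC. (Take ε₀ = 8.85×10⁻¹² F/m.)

Q ≈ 398 pC

C = κε₀A/d = 4.90 × 8.85×10⁻¹² × 3.74×10⁻⁴ / 1.63×10⁻⁴ = 9.95×10⁻¹¹ F.
Q = CV = 9.95×10⁻¹¹ × 4.00 = 3.98×10⁻¹⁰ C.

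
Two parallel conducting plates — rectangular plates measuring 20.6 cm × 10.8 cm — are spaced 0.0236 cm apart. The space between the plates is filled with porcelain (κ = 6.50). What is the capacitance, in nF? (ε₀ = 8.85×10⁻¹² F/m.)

5.42 nF

A = 20.6 × 10.8 cm² = 2.22×10⁻² m².
C = κε₀A/d = 6.50 × 8.85×10⁻¹² × 2.22×10⁻² / 2.36×10⁻⁴ = 5.42×10⁻⁹ F.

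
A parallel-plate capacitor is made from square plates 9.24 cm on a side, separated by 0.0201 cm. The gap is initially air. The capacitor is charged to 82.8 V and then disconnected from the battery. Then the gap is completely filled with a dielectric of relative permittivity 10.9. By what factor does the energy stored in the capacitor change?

Isolated ⇒ Q is held fixed.
C₂ = 10.9 C₁ and U = Q²/(2C), so U₂/U₁ = C₁/C₂ = 0.0917.

0.0917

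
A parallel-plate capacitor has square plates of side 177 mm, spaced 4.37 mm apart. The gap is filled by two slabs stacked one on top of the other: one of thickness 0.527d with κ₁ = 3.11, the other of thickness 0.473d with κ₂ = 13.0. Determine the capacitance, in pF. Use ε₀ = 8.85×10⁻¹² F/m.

A = (177 mm)² = 3.13×10⁻² m².
Stacked slabs ⇒ two capacitors in series, each with the full plate area.
C₁ = κ₁ε₀A/d₁ = 3.11 × 8.85×10⁻¹² × 3.13×10⁻² / 2.30×10⁻³ = 3.74×10⁻¹⁰ F.
C₂ = κ₂ε₀A/d₂ = 13.0 × 8.85×10⁻¹² × 3.13×10⁻² / 2.07×10⁻³ = 1.74×10⁻⁹ F.
C = (1/C₁ + 1/C₂)⁻¹ = 3.08×10⁻¹⁰ F.

308 pF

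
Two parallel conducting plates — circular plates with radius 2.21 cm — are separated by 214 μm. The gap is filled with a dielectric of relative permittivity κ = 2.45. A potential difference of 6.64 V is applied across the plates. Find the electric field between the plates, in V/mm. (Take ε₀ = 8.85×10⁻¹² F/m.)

E = V/d = 6.64 / 2.14×10⁻⁴ = 3.10×10⁴ V/m.

E ≈ 31.0 V/mm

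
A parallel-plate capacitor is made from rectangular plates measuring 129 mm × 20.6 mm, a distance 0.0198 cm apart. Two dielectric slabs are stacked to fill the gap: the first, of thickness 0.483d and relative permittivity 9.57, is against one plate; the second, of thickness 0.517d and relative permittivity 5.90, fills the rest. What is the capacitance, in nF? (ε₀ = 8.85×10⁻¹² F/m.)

C ≈ 0.860 nF

A = 129 × 20.6 mm² = 2.66×10⁻³ m².
Stacked slabs ⇒ two capacitors in series, each with the full plate area.
C₁ = κ₁ε₀A/d₁ = 9.57 × 8.85×10⁻¹² × 2.66×10⁻³ / 9.56×10⁻⁵ = 2.35×10⁻⁹ F.
C₂ = κ₂ε₀A/d₂ = 5.90 × 8.85×10⁻¹² × 2.66×10⁻³ / 1.02×10⁻⁴ = 1.36×10⁻⁹ F.
C = (1/C₁ + 1/C₂)⁻¹ = 8.60×10⁻¹⁰ F.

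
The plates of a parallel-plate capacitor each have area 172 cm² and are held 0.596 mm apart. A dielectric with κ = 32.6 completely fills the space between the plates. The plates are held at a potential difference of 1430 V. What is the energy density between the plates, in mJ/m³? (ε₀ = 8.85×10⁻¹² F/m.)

8.30×10⁵ mJ/m³

E = V/d = 1430 / 5.96×10⁻⁴ = 2.40×10⁶ V/m.
u = ½κε₀E² = ½ × 32.6 × 8.85×10⁻¹² × (2.40×10⁶)² = 8.30×10² J/m³.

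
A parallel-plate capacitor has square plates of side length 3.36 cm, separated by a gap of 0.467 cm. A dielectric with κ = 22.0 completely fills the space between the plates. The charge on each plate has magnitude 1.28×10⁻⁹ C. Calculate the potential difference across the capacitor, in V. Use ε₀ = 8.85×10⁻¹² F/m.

27.2 V

A = (3.36 cm)² = 1.13×10⁻³ m².
C = κε₀A/d = 22.0 × 8.85×10⁻¹² × 1.13×10⁻³ / 4.67×10⁻³ = 4.71×10⁻¹¹ F.
V = Q/C = 1.28×10⁻⁹ / 4.71×10⁻¹¹ = 27.2 V.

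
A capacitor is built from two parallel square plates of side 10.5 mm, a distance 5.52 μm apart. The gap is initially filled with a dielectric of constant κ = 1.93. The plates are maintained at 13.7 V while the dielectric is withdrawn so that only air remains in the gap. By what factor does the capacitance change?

0.518

C = κε₀A/d scales with κ, so C₂/C₁ = 1/κ = 1/1.93 = 0.518.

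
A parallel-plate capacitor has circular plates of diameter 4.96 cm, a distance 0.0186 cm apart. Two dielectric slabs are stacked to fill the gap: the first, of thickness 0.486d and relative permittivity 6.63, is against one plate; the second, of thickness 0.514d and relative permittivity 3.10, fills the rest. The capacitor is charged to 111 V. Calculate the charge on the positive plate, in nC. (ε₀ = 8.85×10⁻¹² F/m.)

Q ≈ 42.7 nC

A = π(4.96/2 cm)² = 1.93×10⁻³ m².
Stacked slabs ⇒ two capacitors in series, each with the full plate area.
C₁ = κ₁ε₀A/d₁ = 6.63 × 8.85×10⁻¹² × 1.93×10⁻³ / 9.04×10⁻⁵ = 1.25×10⁻⁹ F.
C₂ = κ₂ε₀A/d₂ = 3.10 × 8.85×10⁻¹² × 1.93×10⁻³ / 9.56×10⁻⁵ = 5.54×10⁻¹⁰ F.
C = (1/C₁ + 1/C₂)⁻¹ = 3.84×10⁻¹⁰ F.
Q = CV = 3.84×10⁻¹⁰ × 111 = 4.27×10⁻⁸ C.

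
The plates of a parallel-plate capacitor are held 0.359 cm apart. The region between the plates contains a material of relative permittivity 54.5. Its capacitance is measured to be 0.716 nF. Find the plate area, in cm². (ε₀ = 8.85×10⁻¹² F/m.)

53.3 cm²

A = Cd/(κε₀) = 7.16×10⁻¹⁰ × 3.59×10⁻³ / (54.5 × 8.85×10⁻¹²) = 5.33×10⁻³ m².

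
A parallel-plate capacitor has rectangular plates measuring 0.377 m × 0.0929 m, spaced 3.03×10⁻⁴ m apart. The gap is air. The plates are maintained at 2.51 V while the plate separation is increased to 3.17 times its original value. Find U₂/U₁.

U₂/U₁ ≈ 0.315

Battery connected ⇒ V is held fixed.
C₂ = 0.315 C₁ and U = ½CV², so U₂/U₁ = C₂/C₁ = 0.315.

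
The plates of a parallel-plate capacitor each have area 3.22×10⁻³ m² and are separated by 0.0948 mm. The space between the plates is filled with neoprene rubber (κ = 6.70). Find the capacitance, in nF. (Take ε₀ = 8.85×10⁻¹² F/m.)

C ≈ 2.01 nF

C = κε₀A/d = 6.70 × 8.85×10⁻¹² × 3.22×10⁻³ / 9.48×10⁻⁵ = 2.01×10⁻⁹ F.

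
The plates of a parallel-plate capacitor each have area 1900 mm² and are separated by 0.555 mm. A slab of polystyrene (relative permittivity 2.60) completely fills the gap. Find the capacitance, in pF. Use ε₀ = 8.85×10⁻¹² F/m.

A = 1900 mm² = 1.90×10⁻³ m².
C = κε₀A/d = 2.60 × 8.85×10⁻¹² × 1.90×10⁻³ / 5.55×10⁻⁴ = 7.88×10⁻¹¹ F.

C ≈ 78.8 pF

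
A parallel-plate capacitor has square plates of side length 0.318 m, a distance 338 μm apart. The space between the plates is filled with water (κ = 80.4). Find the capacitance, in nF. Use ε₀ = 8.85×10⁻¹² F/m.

C ≈ 213 nF

A = (0.318 m)² = 0.101 m².
C = κε₀A/d = 80.4 × 8.85×10⁻¹² × 0.101 / 3.38×10⁻⁴ = 2.13×10⁻⁷ F.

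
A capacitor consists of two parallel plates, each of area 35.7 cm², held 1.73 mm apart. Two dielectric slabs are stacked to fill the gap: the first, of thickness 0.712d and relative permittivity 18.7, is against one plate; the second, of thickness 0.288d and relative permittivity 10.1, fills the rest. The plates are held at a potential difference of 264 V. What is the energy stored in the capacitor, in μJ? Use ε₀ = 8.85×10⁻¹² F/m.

U ≈ 9.56 μJ

A = 35.7 cm² = 3.57×10⁻³ m².
Stacked slabs ⇒ two capacitors in series, each with the full plate area.
C₁ = κ₁ε₀A/d₁ = 18.7 × 8.85×10⁻¹² × 3.57×10⁻³ / 1.23×10⁻³ = 4.80×10⁻¹⁰ F.
C₂ = κ₂ε₀A/d₂ = 10.1 × 8.85×10⁻¹² × 3.57×10⁻³ / 4.98×10⁻⁴ = 6.40×10⁻¹⁰ F.
C = (1/C₁ + 1/C₂)⁻¹ = 2.74×10⁻¹⁰ F.
U = ½CV² = ½ × 2.74×10⁻¹⁰ × (264)² = 9.56×10⁻⁶ J.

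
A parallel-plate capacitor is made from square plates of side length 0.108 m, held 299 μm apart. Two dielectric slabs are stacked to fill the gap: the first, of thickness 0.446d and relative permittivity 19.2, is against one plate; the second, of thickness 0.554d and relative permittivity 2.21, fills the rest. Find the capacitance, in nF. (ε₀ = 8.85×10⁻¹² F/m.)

A = (0.108 m)² = 1.17×10⁻² m².
Stacked slabs ⇒ two capacitors in series, each with the full plate area.
C₁ = κ₁ε₀A/d₁ = 19.2 × 8.85×10⁻¹² × 1.17×10⁻² / 1.33×10⁻⁴ = 1.49×10⁻⁸ F.
C₂ = κ₂ε₀A/d₂ = 2.21 × 8.85×10⁻¹² × 1.17×10⁻² / 1.66×10⁻⁴ = 1.38×10⁻⁹ F.
C = (1/C₁ + 1/C₂)⁻¹ = 1.26×10⁻⁹ F.

C ≈ 1.26 nF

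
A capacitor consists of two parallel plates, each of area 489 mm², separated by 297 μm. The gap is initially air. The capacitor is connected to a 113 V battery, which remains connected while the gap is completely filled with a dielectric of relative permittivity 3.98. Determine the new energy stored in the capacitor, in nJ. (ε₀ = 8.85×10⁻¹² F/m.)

A = 489 mm² = 4.89×10⁻⁴ m².
Initially C₁ = ε₀A/d = 8.85×10⁻¹² × 4.89×10⁻⁴ / 2.97×10⁻⁴ = 1.46×10⁻¹¹ F.
U₁ = 9.30×10⁻⁸ J.
Battery connected ⇒ V is held fixed. C₂ = 3.98 C₁ and U = ½CV², so U₂/U₁ = C₂/C₁ = 3.98.
U₂ = 3.98 × 9.30×10⁻⁸ = 3.70×10⁻⁷ J.

U ≈ 370 nJ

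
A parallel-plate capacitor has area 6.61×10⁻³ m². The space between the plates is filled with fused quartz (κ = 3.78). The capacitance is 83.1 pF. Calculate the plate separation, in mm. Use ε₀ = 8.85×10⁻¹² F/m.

2.66 mm

d = κε₀A/C = 3.78 × 8.85×10⁻¹² × 6.61×10⁻³ / 8.31×10⁻¹¹ = 2.66×10⁻³ m.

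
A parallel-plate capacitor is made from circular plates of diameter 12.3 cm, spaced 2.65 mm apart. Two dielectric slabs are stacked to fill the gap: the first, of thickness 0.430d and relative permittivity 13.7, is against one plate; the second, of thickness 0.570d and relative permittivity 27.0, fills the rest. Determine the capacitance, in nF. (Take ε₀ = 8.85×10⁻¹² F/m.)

C ≈ 0.756 nF

A = π(12.3/2 cm)² = 1.19×10⁻² m².
Stacked slabs ⇒ two capacitors in series, each with the full plate area.
C₁ = κ₁ε₀A/d₁ = 13.7 × 8.85×10⁻¹² × 1.19×10⁻² / 1.14×10⁻³ = 1.26×10⁻⁹ F.
C₂ = κ₂ε₀A/d₂ = 27.0 × 8.85×10⁻¹² × 1.19×10⁻² / 1.51×10⁻³ = 1.88×10⁻⁹ F.
C = (1/C₁ + 1/C₂)⁻¹ = 7.56×10⁻¹⁰ F.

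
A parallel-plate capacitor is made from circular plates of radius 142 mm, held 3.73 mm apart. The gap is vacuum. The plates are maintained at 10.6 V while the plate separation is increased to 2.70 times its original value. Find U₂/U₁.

Battery connected ⇒ V is held fixed.
C₂ = 0.370 C₁ and U = ½CV², so U₂/U₁ = C₂/C₁ = 0.370.

0.370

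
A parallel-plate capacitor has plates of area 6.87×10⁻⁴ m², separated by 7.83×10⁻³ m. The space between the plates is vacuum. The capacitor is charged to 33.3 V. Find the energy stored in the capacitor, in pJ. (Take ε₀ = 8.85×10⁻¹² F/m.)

U ≈ 431 pJ

C = ε₀A/d = 8.85×10⁻¹² × 6.87×10⁻⁴ / 7.83×10⁻³ = 7.76×10⁻¹³ F.
U = ½CV² = ½ × 7.76×10⁻¹³ × (33.3)² = 4.31×10⁻¹⁰ J.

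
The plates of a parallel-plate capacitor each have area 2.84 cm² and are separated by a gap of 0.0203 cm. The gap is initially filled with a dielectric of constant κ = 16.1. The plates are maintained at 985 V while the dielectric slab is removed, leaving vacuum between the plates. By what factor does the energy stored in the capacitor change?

Battery connected ⇒ V is held fixed.
C₂ = 0.0621 C₁ and U = ½CV², so U₂/U₁ = C₂/C₁ = 0.0621.

U₂/U₁ ≈ 0.0621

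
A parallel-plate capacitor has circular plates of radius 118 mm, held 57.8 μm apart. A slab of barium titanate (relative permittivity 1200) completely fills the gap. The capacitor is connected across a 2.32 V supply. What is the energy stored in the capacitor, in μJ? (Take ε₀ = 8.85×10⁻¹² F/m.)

U ≈ 21.6 μJ

A = π(118 mm)² = 4.37×10⁻² m².
C = κε₀A/d = 1200 × 8.85×10⁻¹² × 4.37×10⁻² / 5.78×10⁻⁵ = 8.04×10⁻⁶ F.
U = ½CV² = ½ × 8.04×10⁻⁶ × (2.32)² = 2.16×10⁻⁵ J.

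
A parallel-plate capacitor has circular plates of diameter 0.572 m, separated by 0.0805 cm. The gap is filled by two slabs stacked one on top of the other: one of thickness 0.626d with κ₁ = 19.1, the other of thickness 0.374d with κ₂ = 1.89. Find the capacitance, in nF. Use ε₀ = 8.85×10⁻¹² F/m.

12.2 nF

A = π(0.572/2 m)² = 0.257 m².
Stacked slabs ⇒ two capacitors in series, each with the full plate area.
C₁ = κ₁ε₀A/d₁ = 19.1 × 8.85×10⁻¹² × 0.257 / 5.04×10⁻⁴ = 8.62×10⁻⁸ F.
C₂ = κ₂ε₀A/d₂ = 1.89 × 8.85×10⁻¹² × 0.257 / 3.01×10⁻⁴ = 1.43×10⁻⁸ F.
C = (1/C₁ + 1/C₂)⁻¹ = 1.22×10⁻⁸ F.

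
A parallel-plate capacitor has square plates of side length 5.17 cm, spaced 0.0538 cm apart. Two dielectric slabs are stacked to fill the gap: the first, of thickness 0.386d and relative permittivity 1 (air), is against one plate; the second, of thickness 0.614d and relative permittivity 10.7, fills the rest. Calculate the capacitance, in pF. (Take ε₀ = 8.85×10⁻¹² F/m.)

99.2 pF

A = (5.17 cm)² = 2.67×10⁻³ m².
Stacked slabs ⇒ two capacitors in series, each with the full plate area.
C₁ = κ₁ε₀A/d₁ = 1.00 × 8.85×10⁻¹² × 2.67×10⁻³ / 2.08×10⁻⁴ = 1.14×10⁻¹⁰ F.
C₂ = κ₂ε₀A/d₂ = 10.7 × 8.85×10⁻¹² × 2.67×10⁻³ / 3.30×10⁻⁴ = 7.66×10⁻¹⁰ F.
C = (1/C₁ + 1/C₂)⁻¹ = 9.92×10⁻¹¹ F.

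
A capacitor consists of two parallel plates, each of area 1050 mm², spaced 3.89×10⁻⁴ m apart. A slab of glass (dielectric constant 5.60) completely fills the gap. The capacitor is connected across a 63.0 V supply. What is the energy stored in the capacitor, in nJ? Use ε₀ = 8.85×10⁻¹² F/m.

U ≈ 265 nJ

A = 1050 mm² = 1.05×10⁻³ m².
C = κε₀A/d = 5.60 × 8.85×10⁻¹² × 1.05×10⁻³ / 3.89×10⁻⁴ = 1.34×10⁻¹⁰ F.
U = ½CV² = ½ × 1.34×10⁻¹⁰ × (63.0)² = 2.65×10⁻⁷ J.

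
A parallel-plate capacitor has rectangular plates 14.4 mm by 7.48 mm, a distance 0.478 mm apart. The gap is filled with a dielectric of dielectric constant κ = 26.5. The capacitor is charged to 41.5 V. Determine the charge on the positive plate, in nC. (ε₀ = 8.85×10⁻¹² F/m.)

A = 14.4 × 7.48 mm² = 1.08×10⁻⁴ m².
C = κε₀A/d = 26.5 × 8.85×10⁻¹² × 1.08×10⁻⁴ / 4.78×10⁻⁴ = 5.28×10⁻¹¹ F.
Q = CV = 5.28×10⁻¹¹ × 41.5 = 2.19×10⁻⁹ C.

2.19 nC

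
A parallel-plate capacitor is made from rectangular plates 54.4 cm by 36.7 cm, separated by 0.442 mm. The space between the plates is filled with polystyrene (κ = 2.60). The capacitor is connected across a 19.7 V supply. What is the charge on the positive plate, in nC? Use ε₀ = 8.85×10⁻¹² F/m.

Q ≈ 205 nC

A = 54.4 × 36.7 cm² = 0.200 m².
C = κε₀A/d = 2.60 × 8.85×10⁻¹² × 0.200 / 4.42×10⁻⁴ = 1.04×10⁻⁸ F.
Q = CV = 1.04×10⁻⁸ × 19.7 = 2.05×10⁻⁷ C.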